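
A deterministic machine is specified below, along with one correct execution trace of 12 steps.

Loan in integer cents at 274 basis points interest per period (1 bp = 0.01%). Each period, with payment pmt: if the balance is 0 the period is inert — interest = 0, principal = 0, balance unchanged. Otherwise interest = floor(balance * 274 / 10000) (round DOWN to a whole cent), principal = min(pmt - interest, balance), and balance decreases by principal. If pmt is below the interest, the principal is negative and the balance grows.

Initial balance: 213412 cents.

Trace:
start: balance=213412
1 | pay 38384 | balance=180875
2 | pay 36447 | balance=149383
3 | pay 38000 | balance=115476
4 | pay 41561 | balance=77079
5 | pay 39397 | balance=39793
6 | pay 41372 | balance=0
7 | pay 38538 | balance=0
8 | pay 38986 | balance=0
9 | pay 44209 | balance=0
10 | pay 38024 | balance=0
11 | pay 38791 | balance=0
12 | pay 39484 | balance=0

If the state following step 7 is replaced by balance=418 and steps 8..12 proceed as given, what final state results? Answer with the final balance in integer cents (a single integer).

state after step 7 := balance=418
8 | pay 38986 | balance=0
9 | pay 44209 | balance=0
10 | pay 38024 | balance=0
11 | pay 38791 | balance=0
12 | pay 39484 | balance=0

0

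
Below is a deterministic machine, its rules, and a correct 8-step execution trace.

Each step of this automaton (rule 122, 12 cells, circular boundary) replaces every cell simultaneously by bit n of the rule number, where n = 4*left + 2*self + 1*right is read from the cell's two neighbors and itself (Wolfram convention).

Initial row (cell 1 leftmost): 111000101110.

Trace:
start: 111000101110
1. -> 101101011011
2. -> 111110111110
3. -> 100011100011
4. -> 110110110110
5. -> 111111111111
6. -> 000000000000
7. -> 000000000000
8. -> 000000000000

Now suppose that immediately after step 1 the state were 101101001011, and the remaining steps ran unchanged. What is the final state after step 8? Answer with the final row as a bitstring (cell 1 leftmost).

state after step 1 := 101101001011
2. -> 111110110110
3. -> 100011111111
4. -> 110110000000
5. -> 111111000001
6. -> 000001100011
7. -> 100011110111
8. -> 110110011100

110110011100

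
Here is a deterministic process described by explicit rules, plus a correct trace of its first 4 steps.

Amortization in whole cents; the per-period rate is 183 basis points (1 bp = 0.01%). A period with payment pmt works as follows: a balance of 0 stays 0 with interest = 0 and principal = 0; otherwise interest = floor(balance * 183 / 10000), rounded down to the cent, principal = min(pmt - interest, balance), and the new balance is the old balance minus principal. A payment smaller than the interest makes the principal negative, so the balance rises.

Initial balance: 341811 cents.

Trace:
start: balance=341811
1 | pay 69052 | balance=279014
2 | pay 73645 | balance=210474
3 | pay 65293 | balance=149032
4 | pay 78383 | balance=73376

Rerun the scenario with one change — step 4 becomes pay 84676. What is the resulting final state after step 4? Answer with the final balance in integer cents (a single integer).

67083

(re-executing from step 4 with the substitution; state before step 4: balance=149032)
4 | pay 84676 | balance=67083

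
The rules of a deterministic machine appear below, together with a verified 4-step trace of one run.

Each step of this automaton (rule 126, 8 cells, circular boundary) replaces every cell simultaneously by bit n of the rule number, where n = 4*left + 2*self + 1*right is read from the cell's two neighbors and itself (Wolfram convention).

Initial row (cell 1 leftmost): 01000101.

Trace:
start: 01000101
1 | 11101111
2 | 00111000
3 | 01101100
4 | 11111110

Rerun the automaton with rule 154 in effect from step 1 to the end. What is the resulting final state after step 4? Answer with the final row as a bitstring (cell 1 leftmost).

00000000

(re-executing steps 1..4 under rule 154; state before step 1: 01000101)
1 | 00101000
2 | 01000100
3 | 10101010
4 | 00000000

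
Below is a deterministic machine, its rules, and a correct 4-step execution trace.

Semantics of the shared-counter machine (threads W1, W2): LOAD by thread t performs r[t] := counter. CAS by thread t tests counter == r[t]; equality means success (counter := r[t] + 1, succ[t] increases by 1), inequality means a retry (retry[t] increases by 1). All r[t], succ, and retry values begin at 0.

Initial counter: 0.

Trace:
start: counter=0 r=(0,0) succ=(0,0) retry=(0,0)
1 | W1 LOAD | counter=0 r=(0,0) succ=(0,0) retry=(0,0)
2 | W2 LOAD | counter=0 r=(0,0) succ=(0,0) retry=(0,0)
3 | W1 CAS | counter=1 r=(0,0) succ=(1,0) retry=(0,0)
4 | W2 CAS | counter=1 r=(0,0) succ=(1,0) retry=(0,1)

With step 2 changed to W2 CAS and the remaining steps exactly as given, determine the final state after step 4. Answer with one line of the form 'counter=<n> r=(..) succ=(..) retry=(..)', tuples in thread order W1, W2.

counter=1 r=(0,0) succ=(0,1) retry=(1,1)

(re-executing from step 2 with the substitution; state before step 2: counter=0 r=(0,0) succ=(0,0) retry=(0,0))
2 | W2 CAS | counter=1 r=(0,0) succ=(0,1) retry=(0,0)
3 | W1 CAS | counter=1 r=(0,0) succ=(0,1) retry=(1,0)
4 | W2 CAS | counter=1 r=(0,0) succ=(0,1) retry=(1,1)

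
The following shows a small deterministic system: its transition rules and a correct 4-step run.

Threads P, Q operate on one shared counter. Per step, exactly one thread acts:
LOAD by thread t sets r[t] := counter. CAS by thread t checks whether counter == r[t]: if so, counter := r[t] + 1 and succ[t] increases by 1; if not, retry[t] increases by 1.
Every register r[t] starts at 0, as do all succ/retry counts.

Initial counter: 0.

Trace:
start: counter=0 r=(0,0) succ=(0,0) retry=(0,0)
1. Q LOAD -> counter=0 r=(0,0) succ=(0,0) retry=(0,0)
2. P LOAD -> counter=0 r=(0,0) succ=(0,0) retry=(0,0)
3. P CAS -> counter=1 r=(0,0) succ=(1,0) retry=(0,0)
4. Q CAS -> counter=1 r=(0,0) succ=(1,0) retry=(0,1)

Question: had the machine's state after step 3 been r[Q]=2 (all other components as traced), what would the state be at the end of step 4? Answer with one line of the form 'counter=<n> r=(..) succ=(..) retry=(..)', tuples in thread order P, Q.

counter=1 r=(0,2) succ=(1,0) retry=(0,1)

state after step 3 := counter=1 r=(0,2) succ=(1,0) retry=(0,0)
4. Q CAS -> counter=1 r=(0,2) succ=(1,0) retry=(0,1)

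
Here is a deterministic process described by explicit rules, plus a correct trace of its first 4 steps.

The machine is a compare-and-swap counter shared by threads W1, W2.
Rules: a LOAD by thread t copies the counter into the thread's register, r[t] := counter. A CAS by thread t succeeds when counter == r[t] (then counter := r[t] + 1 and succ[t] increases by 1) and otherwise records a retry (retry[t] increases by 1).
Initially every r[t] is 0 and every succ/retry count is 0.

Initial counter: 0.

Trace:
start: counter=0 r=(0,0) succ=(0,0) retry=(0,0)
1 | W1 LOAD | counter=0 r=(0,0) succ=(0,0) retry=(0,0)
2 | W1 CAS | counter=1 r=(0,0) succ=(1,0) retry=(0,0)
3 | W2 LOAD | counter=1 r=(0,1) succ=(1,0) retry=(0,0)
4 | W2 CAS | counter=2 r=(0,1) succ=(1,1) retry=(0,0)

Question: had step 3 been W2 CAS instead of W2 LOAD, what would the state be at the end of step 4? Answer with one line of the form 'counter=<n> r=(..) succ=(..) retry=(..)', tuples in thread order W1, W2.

counter=1 r=(0,0) succ=(1,0) retry=(0,2)

(re-executing from step 3 with the substitution; state before step 3: counter=1 r=(0,0) succ=(1,0) retry=(0,0))
3 | W2 CAS | counter=1 r=(0,0) succ=(1,0) retry=(0,1)
4 | W2 CAS | counter=1 r=(0,0) succ=(1,0) retry=(0,2)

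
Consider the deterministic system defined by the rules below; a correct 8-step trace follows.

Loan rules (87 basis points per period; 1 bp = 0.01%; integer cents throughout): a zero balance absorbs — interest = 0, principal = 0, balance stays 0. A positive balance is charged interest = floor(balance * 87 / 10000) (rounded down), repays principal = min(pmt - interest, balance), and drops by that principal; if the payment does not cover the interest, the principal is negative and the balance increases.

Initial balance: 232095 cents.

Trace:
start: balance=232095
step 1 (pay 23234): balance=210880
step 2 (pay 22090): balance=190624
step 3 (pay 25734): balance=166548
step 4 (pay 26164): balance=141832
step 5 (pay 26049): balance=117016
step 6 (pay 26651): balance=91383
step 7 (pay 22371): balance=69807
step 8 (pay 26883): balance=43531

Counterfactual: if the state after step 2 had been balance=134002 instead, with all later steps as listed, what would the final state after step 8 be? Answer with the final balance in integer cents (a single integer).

state after step 2 := balance=134002
step 3 (pay 25734): balance=109433
step 4 (pay 26164): balance=84221
step 5 (pay 26049): balance=58904
step 6 (pay 26651): balance=32765
step 7 (pay 22371): balance=10679
step 8 (pay 26883): balance=0

0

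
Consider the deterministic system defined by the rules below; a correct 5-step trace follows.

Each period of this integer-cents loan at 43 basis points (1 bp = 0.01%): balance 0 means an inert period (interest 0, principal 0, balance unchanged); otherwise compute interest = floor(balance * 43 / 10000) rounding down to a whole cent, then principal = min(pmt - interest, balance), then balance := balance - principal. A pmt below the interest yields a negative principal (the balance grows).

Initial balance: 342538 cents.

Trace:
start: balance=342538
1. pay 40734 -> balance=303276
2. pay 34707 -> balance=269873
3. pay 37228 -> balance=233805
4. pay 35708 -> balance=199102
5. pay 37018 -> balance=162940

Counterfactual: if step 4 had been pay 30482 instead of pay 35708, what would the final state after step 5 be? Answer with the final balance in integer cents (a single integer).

168188

(re-executing from step 4 with the substitution; state before step 4: balance=233805)
4. pay 30482 -> balance=204328
5. pay 37018 -> balance=168188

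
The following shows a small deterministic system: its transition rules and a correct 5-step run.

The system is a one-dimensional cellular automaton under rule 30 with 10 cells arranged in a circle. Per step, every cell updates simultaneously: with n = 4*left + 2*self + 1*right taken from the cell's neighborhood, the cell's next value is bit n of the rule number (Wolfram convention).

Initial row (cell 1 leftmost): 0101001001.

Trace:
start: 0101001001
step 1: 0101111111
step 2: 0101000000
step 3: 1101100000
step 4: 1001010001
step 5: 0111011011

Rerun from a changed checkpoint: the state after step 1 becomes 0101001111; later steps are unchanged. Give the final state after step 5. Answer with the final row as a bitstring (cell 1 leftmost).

state after step 1 := 0101001111
step 2: 0101111000
step 3: 1101000100
step 4: 1001101111
step 5: 0111001000

0111001000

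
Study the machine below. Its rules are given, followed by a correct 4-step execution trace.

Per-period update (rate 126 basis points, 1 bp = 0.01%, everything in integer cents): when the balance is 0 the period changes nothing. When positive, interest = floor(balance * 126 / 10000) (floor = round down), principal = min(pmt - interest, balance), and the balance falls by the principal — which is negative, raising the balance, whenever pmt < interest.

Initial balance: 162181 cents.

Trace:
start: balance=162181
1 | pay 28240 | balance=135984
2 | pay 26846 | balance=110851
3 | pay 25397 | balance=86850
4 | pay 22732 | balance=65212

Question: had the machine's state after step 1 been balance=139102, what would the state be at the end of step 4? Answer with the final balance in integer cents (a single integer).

68449

state after step 1 := balance=139102
2 | pay 26846 | balance=114008
3 | pay 25397 | balance=90047
4 | pay 22732 | balance=68449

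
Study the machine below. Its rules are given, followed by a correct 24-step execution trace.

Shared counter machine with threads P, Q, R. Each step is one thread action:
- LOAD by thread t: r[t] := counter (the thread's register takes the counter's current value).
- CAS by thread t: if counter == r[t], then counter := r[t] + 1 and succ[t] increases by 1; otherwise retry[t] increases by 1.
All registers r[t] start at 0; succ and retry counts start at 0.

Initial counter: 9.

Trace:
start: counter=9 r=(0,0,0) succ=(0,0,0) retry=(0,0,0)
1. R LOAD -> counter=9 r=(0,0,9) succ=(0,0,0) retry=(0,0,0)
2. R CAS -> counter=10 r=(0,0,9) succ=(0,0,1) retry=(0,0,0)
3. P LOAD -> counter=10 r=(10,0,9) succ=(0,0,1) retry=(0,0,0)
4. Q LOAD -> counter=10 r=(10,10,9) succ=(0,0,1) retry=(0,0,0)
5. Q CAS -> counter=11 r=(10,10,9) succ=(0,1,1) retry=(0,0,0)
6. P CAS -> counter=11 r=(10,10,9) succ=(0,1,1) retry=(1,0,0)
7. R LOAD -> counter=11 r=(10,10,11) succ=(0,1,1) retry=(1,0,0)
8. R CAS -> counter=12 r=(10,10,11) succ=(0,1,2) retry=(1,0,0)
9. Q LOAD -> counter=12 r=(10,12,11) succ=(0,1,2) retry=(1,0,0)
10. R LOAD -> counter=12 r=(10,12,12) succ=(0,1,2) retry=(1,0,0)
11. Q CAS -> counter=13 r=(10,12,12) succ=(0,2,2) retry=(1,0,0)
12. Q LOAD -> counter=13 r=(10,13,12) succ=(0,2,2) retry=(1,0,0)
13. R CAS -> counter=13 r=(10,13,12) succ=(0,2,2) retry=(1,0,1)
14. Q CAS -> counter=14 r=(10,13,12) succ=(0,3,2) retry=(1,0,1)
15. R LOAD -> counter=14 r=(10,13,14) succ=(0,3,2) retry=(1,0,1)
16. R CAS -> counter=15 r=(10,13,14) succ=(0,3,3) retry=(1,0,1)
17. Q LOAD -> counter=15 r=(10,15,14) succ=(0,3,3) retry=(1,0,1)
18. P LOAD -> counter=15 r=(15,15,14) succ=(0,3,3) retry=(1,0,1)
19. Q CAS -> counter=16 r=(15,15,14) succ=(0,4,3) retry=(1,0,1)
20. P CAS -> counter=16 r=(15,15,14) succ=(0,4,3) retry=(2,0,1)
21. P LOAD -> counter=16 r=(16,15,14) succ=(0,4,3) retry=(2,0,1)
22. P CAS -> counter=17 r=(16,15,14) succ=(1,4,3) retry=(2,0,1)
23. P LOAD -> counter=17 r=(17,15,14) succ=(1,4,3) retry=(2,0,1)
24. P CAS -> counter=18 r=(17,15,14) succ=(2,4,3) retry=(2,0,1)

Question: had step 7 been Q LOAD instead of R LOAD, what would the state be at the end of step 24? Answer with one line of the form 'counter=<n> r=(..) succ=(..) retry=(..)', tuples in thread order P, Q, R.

(re-executing from step 7 with the substitution; state before step 7: counter=11 r=(10,10,9) succ=(0,1,1) retry=(1,0,0))
7. Q LOAD -> counter=11 r=(10,11,9) succ=(0,1,1) retry=(1,0,0)
8. R CAS -> counter=11 r=(10,11,9) succ=(0,1,1) retry=(1,0,1)
9. Q LOAD -> counter=11 r=(10,11,9) succ=(0,1,1) retry=(1,0,1)
10. R LOAD -> counter=11 r=(10,11,11) succ=(0,1,1) retry=(1,0,1)
11. Q CAS -> counter=12 r=(10,11,11) succ=(0,2,1) retry=(1,0,1)
12. Q LOAD -> counter=12 r=(10,12,11) succ=(0,2,1) retry=(1,0,1)
13. R CAS -> counter=12 r=(10,12,11) succ=(0,2,1) retry=(1,0,2)
14. Q CAS -> counter=13 r=(10,12,11) succ=(0,3,1) retry=(1,0,2)
15. R LOAD -> counter=13 r=(10,12,13) succ=(0,3,1) retry=(1,0,2)
16. R CAS -> counter=14 r=(10,12,13) succ=(0,3,2) retry=(1,0,2)
17. Q LOAD -> counter=14 r=(10,14,13) succ=(0,3,2) retry=(1,0,2)
18. P LOAD -> counter=14 r=(14,14,13) succ=(0,3,2) retry=(1,0,2)
19. Q CAS -> counter=15 r=(14,14,13) succ=(0,4,2) retry=(1,0,2)
20. P CAS -> counter=15 r=(14,14,13) succ=(0,4,2) retry=(2,0,2)
21. P LOAD -> counter=15 r=(15,14,13) succ=(0,4,2) retry=(2,0,2)
22. P CAS -> counter=16 r=(15,14,13) succ=(1,4,2) retry=(2,0,2)
23. P LOAD -> counter=16 r=(16,14,13) succ=(1,4,2) retry=(2,0,2)
24. P CAS -> counter=17 r=(16,14,13) succ=(2,4,2) retry=(2,0,2)

counter=17 r=(16,14,13) succ=(2,4,2) retry=(2,0,2)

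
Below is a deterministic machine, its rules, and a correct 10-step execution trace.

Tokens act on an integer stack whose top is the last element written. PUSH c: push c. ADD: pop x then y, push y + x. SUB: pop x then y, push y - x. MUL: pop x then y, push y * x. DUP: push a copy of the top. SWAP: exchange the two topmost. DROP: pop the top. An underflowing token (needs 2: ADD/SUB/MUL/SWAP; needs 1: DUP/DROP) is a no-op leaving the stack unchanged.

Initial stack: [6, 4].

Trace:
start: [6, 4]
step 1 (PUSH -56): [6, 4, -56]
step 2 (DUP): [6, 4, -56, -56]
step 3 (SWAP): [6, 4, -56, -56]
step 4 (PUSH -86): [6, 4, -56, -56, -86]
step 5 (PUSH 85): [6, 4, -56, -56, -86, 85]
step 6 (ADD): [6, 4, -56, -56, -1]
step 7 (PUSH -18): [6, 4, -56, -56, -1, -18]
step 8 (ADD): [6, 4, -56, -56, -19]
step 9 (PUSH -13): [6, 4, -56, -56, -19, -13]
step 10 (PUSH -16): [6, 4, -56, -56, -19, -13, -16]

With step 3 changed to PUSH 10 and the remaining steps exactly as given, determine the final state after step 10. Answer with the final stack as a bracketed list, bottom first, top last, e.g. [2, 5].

(re-executing from step 3 with the substitution; state before step 3: [6, 4, -56, -56])
step 3 (PUSH 10): [6, 4, -56, -56, 10]
step 4 (PUSH -86): [6, 4, -56, -56, 10, -86]
step 5 (PUSH 85): [6, 4, -56, -56, 10, -86, 85]
step 6 (ADD): [6, 4, -56, -56, 10, -1]
step 7 (PUSH -18): [6, 4, -56, -56, 10, -1, -18]
step 8 (ADD): [6, 4, -56, -56, 10, -19]
step 9 (PUSH -13): [6, 4, -56, -56, 10, -19, -13]
step 10 (PUSH -16): [6, 4, -56, -56, 10, -19, -13, -16]

[6, 4, -56, -56, 10, -19, -13, -16]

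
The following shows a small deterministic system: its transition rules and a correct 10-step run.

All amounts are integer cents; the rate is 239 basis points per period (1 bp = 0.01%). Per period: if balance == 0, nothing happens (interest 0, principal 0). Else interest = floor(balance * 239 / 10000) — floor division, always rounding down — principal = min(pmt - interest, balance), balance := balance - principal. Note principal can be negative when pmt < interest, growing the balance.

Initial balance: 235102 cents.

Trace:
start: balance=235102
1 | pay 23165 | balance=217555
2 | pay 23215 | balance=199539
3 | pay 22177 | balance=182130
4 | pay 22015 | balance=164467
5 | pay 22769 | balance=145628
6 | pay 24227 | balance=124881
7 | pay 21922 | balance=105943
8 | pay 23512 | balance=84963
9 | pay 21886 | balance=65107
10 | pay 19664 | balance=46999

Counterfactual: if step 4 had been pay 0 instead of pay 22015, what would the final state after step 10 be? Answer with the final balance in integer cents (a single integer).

(re-executing from step 4 with the substitution; state before step 4: balance=182130)
4 | pay 0 | balance=186482
5 | pay 22769 | balance=168169
6 | pay 24227 | balance=147961
7 | pay 21922 | balance=129575
8 | pay 23512 | balance=109159
9 | pay 21886 | balance=89881
10 | pay 19664 | balance=72365

72365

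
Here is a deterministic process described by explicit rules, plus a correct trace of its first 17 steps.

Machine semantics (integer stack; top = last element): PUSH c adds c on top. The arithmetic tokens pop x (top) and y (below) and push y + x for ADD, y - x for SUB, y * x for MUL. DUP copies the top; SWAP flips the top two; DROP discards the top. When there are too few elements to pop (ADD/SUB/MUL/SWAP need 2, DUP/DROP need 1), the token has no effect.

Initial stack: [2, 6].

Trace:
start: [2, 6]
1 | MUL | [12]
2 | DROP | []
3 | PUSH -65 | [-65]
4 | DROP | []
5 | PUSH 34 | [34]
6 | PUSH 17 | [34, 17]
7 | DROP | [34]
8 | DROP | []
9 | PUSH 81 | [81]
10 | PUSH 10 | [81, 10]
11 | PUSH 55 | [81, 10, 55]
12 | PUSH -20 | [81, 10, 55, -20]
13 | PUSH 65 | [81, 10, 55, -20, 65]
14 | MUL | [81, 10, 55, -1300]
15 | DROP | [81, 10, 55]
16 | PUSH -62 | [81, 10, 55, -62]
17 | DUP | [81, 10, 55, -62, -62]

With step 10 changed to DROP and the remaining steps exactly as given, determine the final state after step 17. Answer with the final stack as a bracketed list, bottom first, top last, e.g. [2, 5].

[55, -62, -62]

(re-executing from step 10 with the substitution; state before step 10: [81])
10 | DROP | []
11 | PUSH 55 | [55]
12 | PUSH -20 | [55, -20]
13 | PUSH 65 | [55, -20, 65]
14 | MUL | [55, -1300]
15 | DROP | [55]
16 | PUSH -62 | [55, -62]
17 | DUP | [55, -62, -62]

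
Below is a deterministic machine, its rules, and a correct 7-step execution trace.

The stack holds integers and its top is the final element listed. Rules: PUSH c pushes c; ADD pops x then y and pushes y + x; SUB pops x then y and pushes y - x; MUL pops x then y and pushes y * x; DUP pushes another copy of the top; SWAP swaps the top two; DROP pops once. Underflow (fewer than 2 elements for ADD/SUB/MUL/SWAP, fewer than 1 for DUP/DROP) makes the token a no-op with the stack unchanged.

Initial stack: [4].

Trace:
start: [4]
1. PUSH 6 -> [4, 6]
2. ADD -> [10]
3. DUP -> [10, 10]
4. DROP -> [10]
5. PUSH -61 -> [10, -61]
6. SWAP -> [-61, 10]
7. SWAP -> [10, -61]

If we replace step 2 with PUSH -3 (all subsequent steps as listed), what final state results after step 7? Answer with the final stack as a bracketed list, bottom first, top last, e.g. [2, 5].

(re-executing from step 2 with the substitution; state before step 2: [4, 6])
2. PUSH -3 -> [4, 6, -3]
3. DUP -> [4, 6, -3, -3]
4. DROP -> [4, 6, -3]
5. PUSH -61 -> [4, 6, -3, -61]
6. SWAP -> [4, 6, -61, -3]
7. SWAP -> [4, 6, -3, -61]

[4, 6, -3, -61]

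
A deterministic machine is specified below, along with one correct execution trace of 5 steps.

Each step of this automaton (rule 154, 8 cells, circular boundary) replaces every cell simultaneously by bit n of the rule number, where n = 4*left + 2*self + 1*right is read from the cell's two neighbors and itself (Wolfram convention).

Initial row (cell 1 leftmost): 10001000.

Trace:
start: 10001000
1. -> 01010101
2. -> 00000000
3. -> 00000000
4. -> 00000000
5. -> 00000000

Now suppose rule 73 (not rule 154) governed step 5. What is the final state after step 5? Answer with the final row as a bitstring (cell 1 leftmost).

11111111

(re-executing step 5 under rule 73; state before step 5: 00000000)
5. -> 11111111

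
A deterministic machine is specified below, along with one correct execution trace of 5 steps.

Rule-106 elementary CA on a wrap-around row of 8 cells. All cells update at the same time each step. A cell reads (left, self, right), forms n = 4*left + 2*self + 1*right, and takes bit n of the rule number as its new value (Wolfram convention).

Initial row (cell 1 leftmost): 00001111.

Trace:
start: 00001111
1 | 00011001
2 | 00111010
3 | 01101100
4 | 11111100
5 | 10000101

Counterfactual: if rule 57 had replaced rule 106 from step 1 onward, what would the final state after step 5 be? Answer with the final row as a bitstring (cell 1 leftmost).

(re-executing steps 1..5 under rule 57; state before step 1: 00001111)
1 | 11101000
2 | 10010110
3 | 01001101
4 | 10101010
5 | 01010101

01010101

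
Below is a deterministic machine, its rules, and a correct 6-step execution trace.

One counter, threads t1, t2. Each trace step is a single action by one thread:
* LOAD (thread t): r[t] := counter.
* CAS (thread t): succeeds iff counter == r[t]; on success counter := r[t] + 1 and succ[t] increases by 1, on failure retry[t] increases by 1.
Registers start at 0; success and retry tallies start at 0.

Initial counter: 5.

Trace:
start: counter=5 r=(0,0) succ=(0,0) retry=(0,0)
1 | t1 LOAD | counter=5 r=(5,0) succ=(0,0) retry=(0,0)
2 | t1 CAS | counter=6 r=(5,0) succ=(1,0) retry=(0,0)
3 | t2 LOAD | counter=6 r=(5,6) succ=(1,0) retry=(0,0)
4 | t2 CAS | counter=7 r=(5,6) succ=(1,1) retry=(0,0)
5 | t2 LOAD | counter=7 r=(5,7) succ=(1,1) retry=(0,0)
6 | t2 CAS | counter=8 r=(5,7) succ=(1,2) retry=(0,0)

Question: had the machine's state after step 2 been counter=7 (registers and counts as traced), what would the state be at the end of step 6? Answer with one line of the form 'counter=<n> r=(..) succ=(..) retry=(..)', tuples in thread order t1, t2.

state after step 2 := counter=7 r=(5,0) succ=(1,0) retry=(0,0)
3 | t2 LOAD | counter=7 r=(5,7) succ=(1,0) retry=(0,0)
4 | t2 CAS | counter=8 r=(5,7) succ=(1,1) retry=(0,0)
5 | t2 LOAD | counter=8 r=(5,8) succ=(1,1) retry=(0,0)
6 | t2 CAS | counter=9 r=(5,8) succ=(1,2) retry=(0,0)

counter=9 r=(5,8) succ=(1,2) retry=(0,0)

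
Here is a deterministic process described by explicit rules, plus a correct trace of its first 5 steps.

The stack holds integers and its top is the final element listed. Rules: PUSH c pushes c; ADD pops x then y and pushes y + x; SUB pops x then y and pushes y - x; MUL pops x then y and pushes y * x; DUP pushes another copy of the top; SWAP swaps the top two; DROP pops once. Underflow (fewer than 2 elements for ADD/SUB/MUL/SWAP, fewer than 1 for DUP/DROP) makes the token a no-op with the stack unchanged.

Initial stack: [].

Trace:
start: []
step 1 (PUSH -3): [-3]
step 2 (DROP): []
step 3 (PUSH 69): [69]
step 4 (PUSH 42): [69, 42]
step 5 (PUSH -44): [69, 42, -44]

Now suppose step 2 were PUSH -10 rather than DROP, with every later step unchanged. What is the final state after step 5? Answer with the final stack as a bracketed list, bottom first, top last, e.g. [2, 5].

[-3, -10, 69, 42, -44]

(re-executing from step 2 with the substitution; state before step 2: [-3])
step 2 (PUSH -10): [-3, -10]
step 3 (PUSH 69): [-3, -10, 69]
step 4 (PUSH 42): [-3, -10, 69, 42]
step 5 (PUSH -44): [-3, -10, 69, 42, -44]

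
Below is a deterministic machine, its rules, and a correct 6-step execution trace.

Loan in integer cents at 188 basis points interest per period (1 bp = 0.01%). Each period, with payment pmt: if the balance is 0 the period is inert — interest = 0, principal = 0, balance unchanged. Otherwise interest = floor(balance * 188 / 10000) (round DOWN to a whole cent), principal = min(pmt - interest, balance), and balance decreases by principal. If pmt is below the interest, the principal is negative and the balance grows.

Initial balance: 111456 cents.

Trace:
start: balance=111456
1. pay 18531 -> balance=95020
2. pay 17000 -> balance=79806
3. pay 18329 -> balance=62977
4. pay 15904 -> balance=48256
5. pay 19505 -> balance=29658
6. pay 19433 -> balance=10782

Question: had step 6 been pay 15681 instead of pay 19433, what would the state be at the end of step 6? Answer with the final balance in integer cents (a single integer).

(re-executing from step 6 with the substitution; state before step 6: balance=29658)
6. pay 15681 -> balance=14534

14534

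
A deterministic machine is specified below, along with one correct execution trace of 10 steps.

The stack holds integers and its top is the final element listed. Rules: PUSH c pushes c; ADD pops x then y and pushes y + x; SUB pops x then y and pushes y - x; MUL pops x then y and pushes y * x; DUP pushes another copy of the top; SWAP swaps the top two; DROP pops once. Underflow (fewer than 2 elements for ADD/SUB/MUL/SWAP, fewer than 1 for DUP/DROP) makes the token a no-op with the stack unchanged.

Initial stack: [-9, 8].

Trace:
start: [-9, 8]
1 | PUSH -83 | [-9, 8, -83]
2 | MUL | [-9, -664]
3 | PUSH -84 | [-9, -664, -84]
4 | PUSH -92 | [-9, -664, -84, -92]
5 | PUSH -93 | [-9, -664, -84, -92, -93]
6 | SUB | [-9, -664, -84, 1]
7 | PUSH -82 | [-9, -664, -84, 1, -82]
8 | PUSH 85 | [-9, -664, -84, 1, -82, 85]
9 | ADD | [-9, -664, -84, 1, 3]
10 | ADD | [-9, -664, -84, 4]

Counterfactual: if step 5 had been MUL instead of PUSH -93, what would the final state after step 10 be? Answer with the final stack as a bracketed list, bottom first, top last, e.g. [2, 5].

[-9, -8389]

(re-executing from step 5 with the substitution; state before step 5: [-9, -664, -84, -92])
5 | MUL | [-9, -664, 7728]
6 | SUB | [-9, -8392]
7 | PUSH -82 | [-9, -8392, -82]
8 | PUSH 85 | [-9, -8392, -82, 85]
9 | ADD | [-9, -8392, 3]
10 | ADD | [-9, -8389]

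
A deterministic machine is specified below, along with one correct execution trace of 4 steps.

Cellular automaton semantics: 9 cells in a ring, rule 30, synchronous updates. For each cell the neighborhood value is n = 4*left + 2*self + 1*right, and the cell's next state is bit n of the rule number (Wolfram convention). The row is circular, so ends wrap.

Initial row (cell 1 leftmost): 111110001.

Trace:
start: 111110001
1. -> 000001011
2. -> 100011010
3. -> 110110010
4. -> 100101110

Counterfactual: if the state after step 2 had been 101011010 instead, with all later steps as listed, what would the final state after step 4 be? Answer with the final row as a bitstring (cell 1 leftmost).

101011110

state after step 2 := 101011010
3. -> 101010010
4. -> 101011110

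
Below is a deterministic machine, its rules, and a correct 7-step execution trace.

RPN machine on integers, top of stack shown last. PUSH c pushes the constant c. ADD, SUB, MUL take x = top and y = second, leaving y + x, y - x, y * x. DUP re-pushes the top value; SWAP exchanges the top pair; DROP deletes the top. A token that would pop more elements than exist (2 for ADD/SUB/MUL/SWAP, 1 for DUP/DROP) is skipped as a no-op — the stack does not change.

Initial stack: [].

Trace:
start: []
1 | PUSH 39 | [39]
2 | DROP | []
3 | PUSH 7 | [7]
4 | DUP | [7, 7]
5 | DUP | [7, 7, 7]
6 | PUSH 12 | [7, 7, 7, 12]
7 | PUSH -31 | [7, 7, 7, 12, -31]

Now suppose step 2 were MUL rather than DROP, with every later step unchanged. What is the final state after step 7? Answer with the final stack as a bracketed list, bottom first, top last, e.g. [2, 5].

[39, 7, 7, 7, 12, -31]

(re-executing from step 2 with the substitution; state before step 2: [39])
2 | MUL | [39]
3 | PUSH 7 | [39, 7]
4 | DUP | [39, 7, 7]
5 | DUP | [39, 7, 7, 7]
6 | PUSH 12 | [39, 7, 7, 7, 12]
7 | PUSH -31 | [39, 7, 7, 7, 12, -31]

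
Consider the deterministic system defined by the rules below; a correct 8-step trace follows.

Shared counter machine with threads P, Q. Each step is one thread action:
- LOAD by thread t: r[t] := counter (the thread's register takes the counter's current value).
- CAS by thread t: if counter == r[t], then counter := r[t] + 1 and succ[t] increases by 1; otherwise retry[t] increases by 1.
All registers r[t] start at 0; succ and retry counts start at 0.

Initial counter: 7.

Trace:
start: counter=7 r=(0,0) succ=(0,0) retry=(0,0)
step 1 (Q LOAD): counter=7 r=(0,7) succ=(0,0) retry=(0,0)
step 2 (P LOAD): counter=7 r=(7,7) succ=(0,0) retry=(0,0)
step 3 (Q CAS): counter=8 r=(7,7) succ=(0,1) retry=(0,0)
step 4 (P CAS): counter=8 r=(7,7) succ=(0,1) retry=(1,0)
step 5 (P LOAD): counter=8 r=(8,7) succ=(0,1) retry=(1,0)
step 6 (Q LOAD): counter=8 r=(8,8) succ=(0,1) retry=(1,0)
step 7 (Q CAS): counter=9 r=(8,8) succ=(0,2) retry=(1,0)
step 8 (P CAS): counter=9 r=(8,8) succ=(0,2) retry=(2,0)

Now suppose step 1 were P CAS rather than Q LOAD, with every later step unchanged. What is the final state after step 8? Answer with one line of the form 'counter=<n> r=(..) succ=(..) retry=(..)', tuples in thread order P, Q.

(re-executing from step 1 with the substitution; state before step 1: counter=7 r=(0,0) succ=(0,0) retry=(0,0))
step 1 (P CAS): counter=7 r=(0,0) succ=(0,0) retry=(1,0)
step 2 (P LOAD): counter=7 r=(7,0) succ=(0,0) retry=(1,0)
step 3 (Q CAS): counter=7 r=(7,0) succ=(0,0) retry=(1,1)
step 4 (P CAS): counter=8 r=(7,0) succ=(1,0) retry=(1,1)
step 5 (P LOAD): counter=8 r=(8,0) succ=(1,0) retry=(1,1)
step 6 (Q LOAD): counter=8 r=(8,8) succ=(1,0) retry=(1,1)
step 7 (Q CAS): counter=9 r=(8,8) succ=(1,1) retry=(1,1)
step 8 (P CAS): counter=9 r=(8,8) succ=(1,1) retry=(2,1)

counter=9 r=(8,8) succ=(1,1) retry=(2,1)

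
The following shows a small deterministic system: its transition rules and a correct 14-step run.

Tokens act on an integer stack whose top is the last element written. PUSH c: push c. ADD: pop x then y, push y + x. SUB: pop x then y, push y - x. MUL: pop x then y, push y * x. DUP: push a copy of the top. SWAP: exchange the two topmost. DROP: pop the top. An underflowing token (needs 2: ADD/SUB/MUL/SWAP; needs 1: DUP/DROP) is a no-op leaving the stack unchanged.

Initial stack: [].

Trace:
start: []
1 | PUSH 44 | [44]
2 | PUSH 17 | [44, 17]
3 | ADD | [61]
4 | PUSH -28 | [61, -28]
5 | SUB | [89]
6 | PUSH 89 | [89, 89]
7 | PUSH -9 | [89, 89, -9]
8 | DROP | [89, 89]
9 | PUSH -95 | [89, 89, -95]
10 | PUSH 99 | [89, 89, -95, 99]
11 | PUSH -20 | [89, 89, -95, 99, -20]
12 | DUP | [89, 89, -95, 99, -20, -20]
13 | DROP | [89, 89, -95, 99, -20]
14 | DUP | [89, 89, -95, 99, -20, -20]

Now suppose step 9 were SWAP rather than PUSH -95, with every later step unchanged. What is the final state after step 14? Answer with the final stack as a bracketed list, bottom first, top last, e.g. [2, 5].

[89, 89, 99, -20, -20]

(re-executing from step 9 with the substitution; state before step 9: [89, 89])
9 | SWAP | [89, 89]
10 | PUSH 99 | [89, 89, 99]
11 | PUSH -20 | [89, 89, 99, -20]
12 | DUP | [89, 89, 99, -20, -20]
13 | DROP | [89, 89, 99, -20]
14 | DUP | [89, 89, 99, -20, -20]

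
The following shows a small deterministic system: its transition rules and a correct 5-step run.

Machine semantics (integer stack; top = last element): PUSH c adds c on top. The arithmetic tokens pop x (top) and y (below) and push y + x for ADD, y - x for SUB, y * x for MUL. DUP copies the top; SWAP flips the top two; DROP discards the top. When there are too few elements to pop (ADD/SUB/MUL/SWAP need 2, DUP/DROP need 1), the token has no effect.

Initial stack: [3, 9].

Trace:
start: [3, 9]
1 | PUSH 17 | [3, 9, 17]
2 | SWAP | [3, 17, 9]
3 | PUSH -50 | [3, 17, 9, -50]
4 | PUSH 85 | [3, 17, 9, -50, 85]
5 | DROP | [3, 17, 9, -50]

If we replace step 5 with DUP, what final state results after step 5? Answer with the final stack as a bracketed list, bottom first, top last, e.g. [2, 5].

[3, 17, 9, -50, 85, 85]

(re-executing from step 5 with the substitution; state before step 5: [3, 17, 9, -50, 85])
5 | DUP | [3, 17, 9, -50, 85, 85]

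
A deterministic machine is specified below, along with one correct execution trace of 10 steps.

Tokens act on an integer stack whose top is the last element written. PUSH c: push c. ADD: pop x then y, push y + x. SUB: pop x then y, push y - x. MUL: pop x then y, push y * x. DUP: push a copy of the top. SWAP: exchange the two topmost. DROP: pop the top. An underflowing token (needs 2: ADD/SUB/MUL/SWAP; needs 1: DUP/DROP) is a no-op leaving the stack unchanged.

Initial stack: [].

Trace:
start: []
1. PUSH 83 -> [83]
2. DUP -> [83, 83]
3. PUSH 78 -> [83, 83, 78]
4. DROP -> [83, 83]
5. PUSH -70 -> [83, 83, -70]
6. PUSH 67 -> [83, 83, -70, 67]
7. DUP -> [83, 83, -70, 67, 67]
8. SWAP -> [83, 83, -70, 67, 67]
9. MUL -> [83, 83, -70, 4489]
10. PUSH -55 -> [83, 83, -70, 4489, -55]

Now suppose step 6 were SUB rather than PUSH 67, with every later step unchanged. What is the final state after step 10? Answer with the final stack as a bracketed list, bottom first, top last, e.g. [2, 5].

(re-executing from step 6 with the substitution; state before step 6: [83, 83, -70])
6. SUB -> [83, 153]
7. DUP -> [83, 153, 153]
8. SWAP -> [83, 153, 153]
9. MUL -> [83, 23409]
10. PUSH -55 -> [83, 23409, -55]

[83, 23409, -55]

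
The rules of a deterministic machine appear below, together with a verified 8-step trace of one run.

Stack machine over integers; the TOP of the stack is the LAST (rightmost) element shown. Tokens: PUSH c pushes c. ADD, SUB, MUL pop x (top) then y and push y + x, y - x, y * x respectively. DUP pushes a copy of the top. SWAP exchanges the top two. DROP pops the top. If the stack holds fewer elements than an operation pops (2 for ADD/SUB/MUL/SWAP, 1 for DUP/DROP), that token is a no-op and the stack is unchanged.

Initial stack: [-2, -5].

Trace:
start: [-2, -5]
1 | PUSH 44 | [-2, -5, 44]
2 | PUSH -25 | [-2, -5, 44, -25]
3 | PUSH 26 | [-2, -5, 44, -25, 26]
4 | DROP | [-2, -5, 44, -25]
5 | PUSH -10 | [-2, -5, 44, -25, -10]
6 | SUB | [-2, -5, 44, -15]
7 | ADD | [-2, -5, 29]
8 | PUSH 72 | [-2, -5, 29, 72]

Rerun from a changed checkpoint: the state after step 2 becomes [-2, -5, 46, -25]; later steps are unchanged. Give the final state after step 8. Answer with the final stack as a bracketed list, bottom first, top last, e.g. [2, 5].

[-2, -5, 31, 72]

state after step 2 := [-2, -5, 46, -25]
3 | PUSH 26 | [-2, -5, 46, -25, 26]
4 | DROP | [-2, -5, 46, -25]
5 | PUSH -10 | [-2, -5, 46, -25, -10]
6 | SUB | [-2, -5, 46, -15]
7 | ADD | [-2, -5, 31]
8 | PUSH 72 | [-2, -5, 31, 72]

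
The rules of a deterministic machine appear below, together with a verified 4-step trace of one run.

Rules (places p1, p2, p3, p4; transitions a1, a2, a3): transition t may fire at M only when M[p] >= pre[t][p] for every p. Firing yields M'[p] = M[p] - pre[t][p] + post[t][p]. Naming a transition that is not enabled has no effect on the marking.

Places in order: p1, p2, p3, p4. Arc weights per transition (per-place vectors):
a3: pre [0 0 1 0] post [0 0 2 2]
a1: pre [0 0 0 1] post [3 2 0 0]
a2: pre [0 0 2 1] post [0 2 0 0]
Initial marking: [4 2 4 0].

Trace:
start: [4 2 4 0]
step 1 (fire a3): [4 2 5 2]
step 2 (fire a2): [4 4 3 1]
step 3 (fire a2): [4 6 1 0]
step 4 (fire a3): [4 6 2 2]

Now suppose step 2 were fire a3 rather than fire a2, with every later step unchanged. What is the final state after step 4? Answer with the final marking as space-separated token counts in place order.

4 4 5 5

(re-executing from step 2 with the substitution; state before step 2: [4 2 5 2])
step 2 (fire a3): [4 2 6 4]
step 3 (fire a2): [4 4 4 3]
step 4 (fire a3): [4 4 5 5]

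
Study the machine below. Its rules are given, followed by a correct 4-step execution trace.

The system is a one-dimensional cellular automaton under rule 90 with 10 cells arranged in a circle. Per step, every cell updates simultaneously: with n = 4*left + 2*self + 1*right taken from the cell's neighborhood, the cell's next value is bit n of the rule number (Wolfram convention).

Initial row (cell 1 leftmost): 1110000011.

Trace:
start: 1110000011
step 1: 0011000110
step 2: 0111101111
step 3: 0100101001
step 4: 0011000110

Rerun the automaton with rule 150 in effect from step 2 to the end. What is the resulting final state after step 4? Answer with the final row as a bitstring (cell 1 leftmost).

0011000110

(re-executing steps 2..4 under rule 150; state before step 2: 0011000110)
step 2: 0100101001
step 3: 0111101111
step 4: 0011000110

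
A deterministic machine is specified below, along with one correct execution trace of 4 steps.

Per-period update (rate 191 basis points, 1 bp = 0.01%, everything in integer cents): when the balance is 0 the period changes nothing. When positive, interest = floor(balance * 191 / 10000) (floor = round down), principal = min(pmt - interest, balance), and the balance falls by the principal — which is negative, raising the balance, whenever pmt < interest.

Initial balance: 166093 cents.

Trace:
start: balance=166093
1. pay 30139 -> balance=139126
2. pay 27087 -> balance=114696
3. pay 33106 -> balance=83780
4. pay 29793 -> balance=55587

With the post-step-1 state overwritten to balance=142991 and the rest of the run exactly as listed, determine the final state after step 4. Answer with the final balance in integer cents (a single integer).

59677

state after step 1 := balance=142991
2. pay 27087 -> balance=118635
3. pay 33106 -> balance=87794
4. pay 29793 -> balance=59677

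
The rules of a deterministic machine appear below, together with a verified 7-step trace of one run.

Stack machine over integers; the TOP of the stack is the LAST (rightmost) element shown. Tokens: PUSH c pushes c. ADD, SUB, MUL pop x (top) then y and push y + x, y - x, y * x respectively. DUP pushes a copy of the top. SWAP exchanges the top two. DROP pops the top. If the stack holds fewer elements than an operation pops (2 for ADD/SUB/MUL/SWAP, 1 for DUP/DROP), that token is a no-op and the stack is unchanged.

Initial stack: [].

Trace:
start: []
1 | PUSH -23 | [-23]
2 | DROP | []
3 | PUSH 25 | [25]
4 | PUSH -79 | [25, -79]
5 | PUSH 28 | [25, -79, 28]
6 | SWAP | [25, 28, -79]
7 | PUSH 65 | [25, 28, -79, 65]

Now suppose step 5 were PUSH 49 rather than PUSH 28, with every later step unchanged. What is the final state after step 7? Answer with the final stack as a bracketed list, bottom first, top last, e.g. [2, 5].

(re-executing from step 5 with the substitution; state before step 5: [25, -79])
5 | PUSH 49 | [25, -79, 49]
6 | SWAP | [25, 49, -79]
7 | PUSH 65 | [25, 49, -79, 65]

[25, 49, -79, 65]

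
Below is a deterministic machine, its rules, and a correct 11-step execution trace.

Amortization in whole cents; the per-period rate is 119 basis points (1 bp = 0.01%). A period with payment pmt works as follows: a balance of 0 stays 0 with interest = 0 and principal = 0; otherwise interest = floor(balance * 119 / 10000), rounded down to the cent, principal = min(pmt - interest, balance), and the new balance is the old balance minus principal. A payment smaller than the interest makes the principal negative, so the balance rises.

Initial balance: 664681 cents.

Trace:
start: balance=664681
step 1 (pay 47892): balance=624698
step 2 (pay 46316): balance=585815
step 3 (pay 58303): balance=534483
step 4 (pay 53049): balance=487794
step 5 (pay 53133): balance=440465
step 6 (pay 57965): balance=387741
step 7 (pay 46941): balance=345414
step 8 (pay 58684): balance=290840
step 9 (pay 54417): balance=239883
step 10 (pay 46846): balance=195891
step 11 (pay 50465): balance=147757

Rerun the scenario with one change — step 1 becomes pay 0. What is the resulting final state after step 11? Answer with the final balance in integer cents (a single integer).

201664

(re-executing from step 1 with the substitution; state before step 1: balance=664681)
step 1 (pay 0): balance=672590
step 2 (pay 46316): balance=634277
step 3 (pay 58303): balance=583521
step 4 (pay 53049): balance=537415
step 5 (pay 53133): balance=490677
step 6 (pay 57965): balance=438551
step 7 (pay 46941): balance=396828
step 8 (pay 58684): balance=342866
step 9 (pay 54417): balance=292529
step 10 (pay 46846): balance=249164
step 11 (pay 50465): balance=201664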